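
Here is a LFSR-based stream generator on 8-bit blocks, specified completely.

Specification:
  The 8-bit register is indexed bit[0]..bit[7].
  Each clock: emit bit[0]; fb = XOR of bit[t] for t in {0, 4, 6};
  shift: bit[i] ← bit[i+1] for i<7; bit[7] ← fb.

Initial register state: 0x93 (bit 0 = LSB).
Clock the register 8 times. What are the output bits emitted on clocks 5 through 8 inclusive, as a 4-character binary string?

reg_0 = 0x93
clock 1: out=1, reg = 0x49
clock 2: out=1, reg = 0x24
clock 3: out=0, reg = 0x12
clock 4: out=0, reg = 0x89
clock 5: out=1, reg = 0xC4
clock 6: out=0, reg = 0xE2
clock 7: out=0, reg = 0xF1
clock 8: out=1, reg = 0xF8

1001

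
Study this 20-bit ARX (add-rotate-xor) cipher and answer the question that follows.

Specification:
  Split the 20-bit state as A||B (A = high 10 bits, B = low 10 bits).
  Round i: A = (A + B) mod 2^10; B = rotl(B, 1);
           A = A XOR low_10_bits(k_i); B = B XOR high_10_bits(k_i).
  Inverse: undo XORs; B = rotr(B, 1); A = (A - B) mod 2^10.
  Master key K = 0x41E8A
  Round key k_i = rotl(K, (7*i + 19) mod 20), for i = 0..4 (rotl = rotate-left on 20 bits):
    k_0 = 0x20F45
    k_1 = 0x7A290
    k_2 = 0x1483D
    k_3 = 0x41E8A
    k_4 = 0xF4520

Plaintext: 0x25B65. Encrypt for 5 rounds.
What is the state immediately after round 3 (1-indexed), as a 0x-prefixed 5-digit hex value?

0xCCAA0

s_0 = plaintext = 0x25B65
s_1 = Round(s_0, k_0) = 0x2FA48
s_2 = Round(s_1, k_1) = 0x65979
s_3 = Round(s_2, k_2) = 0xCCAA0
s_4 = Round(s_3, k_3) = 0xD6046
s_5 = Round(s_4, k_4) = 0xAFB5D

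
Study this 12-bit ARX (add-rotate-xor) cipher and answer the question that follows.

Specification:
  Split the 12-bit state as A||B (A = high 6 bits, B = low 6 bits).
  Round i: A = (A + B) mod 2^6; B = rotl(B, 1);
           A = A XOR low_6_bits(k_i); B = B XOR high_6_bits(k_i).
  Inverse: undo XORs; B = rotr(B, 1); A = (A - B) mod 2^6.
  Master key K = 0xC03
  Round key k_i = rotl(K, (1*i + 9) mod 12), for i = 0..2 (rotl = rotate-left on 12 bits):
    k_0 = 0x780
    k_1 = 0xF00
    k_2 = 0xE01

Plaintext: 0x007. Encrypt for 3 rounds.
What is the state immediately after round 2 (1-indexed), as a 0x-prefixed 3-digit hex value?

0x5DC

s_0 = plaintext = 0x007
s_1 = Round(s_0, k_0) = 0x1D0
s_2 = Round(s_1, k_1) = 0x5DC
s_3 = Round(s_2, k_2) = 0xC80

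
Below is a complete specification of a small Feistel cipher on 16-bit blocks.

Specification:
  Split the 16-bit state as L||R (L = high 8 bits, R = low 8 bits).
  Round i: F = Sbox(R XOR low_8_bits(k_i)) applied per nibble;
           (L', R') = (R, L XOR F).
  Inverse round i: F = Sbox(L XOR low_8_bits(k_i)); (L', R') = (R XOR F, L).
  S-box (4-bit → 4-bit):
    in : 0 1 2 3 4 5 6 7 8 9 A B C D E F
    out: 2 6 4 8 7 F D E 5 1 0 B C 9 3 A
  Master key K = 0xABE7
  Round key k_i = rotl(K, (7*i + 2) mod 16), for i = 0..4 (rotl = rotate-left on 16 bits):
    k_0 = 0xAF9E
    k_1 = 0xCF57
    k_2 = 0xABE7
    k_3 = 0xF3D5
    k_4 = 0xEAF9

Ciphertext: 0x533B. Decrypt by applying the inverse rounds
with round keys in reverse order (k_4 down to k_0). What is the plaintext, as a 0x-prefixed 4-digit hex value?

s_0 = ciphertext = 0x533B
s_1 = InvRound(s_0, k_4) = 0x3B53
s_2 = InvRound(s_1, k_3) = 0x603B
s_3 = InvRound(s_2, k_2) = 0x6560
s_4 = InvRound(s_3, k_1) = 0xE465
s_5 = InvRound(s_4, k_0) = 0x85E4

0x85E4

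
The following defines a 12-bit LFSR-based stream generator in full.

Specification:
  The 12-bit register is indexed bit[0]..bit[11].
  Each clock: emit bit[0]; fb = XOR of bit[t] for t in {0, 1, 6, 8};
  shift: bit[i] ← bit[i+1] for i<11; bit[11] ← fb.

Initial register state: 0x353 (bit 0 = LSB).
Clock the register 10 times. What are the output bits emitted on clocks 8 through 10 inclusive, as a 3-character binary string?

011

reg_0 = 0x353
clock 1: out=1, reg = 0x1A9
clock 2: out=1, reg = 0x0D4
clock 3: out=0, reg = 0x86A
clock 4: out=0, reg = 0x435
clock 5: out=1, reg = 0xA1A
clock 6: out=0, reg = 0xD0D
clock 7: out=1, reg = 0x686
clock 8: out=0, reg = 0xB43
clock 9: out=1, reg = 0x5A1
clock 10: out=1, reg = 0x2D0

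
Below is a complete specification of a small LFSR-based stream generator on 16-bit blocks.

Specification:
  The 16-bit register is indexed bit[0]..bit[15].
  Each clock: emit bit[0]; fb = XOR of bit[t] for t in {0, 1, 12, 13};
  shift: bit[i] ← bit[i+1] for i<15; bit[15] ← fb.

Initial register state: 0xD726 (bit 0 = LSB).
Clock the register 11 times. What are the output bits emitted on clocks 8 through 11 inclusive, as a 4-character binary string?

reg_0 = 0xD726
clock 1: out=0, reg = 0x6B93
clock 2: out=1, reg = 0xB5C9
clock 3: out=1, reg = 0xDAE4
clock 4: out=0, reg = 0xED72
clock 5: out=0, reg = 0x76B9
clock 6: out=1, reg = 0xBB5C
clock 7: out=0, reg = 0x5DAE
clock 8: out=0, reg = 0x2ED7
clock 9: out=1, reg = 0x976B
clock 10: out=1, reg = 0xCBB5
clock 11: out=1, reg = 0xE5DA

0111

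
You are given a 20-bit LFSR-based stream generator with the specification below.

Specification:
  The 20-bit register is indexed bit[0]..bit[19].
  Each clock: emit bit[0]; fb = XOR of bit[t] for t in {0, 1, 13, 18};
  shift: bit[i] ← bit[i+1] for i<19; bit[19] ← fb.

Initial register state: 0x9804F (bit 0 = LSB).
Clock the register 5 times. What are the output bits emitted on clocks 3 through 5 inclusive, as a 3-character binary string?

110

reg_0 = 0x9804F
clock 1: out=1, reg = 0x4C027
clock 2: out=1, reg = 0xA6013
clock 3: out=1, reg = 0xD3009
clock 4: out=1, reg = 0xE9804
clock 5: out=0, reg = 0xF4C02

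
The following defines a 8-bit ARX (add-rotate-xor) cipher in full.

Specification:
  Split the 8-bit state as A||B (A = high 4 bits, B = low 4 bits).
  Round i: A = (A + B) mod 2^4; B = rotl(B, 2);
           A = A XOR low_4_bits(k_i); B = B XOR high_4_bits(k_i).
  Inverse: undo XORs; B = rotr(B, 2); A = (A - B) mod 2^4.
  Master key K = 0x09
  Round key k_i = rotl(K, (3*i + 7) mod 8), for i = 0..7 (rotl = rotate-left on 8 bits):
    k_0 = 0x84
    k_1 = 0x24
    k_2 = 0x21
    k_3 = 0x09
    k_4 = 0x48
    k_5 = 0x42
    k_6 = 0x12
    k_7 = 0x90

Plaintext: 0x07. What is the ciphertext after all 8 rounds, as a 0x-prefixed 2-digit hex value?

s_0 = plaintext = 0x07
s_1 = Round(s_0, k_0) = 0x35
s_2 = Round(s_1, k_1) = 0xC7
s_3 = Round(s_2, k_2) = 0x2F
s_4 = Round(s_3, k_3) = 0x8F
s_5 = Round(s_4, k_4) = 0xFB
s_6 = Round(s_5, k_5) = 0x8A
s_7 = Round(s_6, k_6) = 0x0B
s_8 = Round(s_7, k_7) = 0xB7

0xB7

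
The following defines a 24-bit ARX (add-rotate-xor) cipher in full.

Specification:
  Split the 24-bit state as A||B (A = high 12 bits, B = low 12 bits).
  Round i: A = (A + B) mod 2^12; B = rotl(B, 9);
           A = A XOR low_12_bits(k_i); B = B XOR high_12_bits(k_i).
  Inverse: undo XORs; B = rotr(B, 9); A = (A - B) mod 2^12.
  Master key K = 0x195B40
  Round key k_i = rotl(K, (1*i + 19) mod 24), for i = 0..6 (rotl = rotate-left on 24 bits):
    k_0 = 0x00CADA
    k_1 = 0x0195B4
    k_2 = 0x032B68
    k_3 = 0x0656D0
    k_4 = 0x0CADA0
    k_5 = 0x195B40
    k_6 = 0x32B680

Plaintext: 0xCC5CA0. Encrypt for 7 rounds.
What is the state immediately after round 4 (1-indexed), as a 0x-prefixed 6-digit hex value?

s_0 = plaintext = 0xCC5CA0
s_1 = Round(s_0, k_0) = 0x3BF198
s_2 = Round(s_1, k_1) = 0x0E302A
s_3 = Round(s_2, k_2) = 0xA65437
s_4 = Round(s_3, k_3) = 0x84CEE3
s_5 = Round(s_4, k_4) = 0xA8F716
s_6 = Round(s_5, k_5) = 0xAE5D77
s_7 = Round(s_6, k_6) = 0xEDCC85

0x84CEE3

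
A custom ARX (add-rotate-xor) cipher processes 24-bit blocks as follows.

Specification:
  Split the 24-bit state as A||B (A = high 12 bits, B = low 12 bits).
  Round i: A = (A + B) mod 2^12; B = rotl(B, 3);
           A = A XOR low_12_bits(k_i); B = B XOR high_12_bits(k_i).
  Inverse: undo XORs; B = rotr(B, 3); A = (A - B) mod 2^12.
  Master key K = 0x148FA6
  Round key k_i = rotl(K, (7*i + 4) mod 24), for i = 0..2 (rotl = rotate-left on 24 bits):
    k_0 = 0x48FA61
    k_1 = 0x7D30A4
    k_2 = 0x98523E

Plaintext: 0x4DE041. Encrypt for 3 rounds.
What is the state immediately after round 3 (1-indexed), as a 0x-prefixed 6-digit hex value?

s_0 = plaintext = 0x4DE041
s_1 = Round(s_0, k_0) = 0xF7E687
s_2 = Round(s_1, k_1) = 0x6A13E8
s_3 = Round(s_2, k_2) = 0x8B76C4

0x8B76C4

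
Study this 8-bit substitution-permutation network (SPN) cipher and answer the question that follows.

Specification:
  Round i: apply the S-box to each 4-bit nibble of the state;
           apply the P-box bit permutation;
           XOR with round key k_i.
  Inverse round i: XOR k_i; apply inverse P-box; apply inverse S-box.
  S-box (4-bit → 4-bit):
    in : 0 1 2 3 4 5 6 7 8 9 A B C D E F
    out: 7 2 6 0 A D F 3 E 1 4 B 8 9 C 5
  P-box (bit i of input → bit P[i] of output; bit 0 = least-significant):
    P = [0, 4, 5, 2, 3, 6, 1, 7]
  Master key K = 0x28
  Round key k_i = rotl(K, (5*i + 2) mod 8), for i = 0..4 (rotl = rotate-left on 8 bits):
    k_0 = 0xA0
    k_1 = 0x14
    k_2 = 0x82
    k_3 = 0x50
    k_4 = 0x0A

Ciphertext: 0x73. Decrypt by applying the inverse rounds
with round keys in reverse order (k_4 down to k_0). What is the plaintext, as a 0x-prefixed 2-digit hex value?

0x9E

s_0 = ciphertext = 0x73
s_1 = InvRound(s_0, k_4) = 0x70
s_2 = InvRound(s_1, k_3) = 0x3A
s_3 = InvRound(s_2, k_2) = 0xD2
s_4 = InvRound(s_3, k_1) = 0x8C
s_5 = InvRound(s_4, k_0) = 0x9E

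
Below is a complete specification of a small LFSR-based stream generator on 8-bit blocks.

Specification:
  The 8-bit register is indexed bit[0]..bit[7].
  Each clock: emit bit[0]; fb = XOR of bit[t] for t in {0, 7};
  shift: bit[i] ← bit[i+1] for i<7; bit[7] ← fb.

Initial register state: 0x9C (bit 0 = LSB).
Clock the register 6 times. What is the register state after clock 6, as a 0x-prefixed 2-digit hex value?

reg_0 = 0x9C
clock 1: out=0, reg = 0xCE
clock 2: out=0, reg = 0xE7
clock 3: out=1, reg = 0x73
clock 4: out=1, reg = 0xB9
clock 5: out=1, reg = 0x5C
clock 6: out=0, reg = 0x2E

0x2E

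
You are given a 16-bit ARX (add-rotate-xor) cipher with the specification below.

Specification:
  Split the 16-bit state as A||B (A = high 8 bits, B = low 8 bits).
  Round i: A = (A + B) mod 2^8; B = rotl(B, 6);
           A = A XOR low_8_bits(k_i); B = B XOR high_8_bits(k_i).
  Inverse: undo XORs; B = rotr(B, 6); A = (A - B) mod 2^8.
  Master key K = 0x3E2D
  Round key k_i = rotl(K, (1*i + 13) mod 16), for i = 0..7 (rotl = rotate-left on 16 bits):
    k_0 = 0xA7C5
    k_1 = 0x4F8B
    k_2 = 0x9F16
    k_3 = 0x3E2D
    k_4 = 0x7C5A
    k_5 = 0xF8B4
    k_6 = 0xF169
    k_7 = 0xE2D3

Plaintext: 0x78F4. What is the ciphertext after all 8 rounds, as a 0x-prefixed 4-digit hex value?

s_0 = plaintext = 0x78F4
s_1 = Round(s_0, k_0) = 0xA99A
s_2 = Round(s_1, k_1) = 0xC8E9
s_3 = Round(s_2, k_2) = 0xA7E5
s_4 = Round(s_3, k_3) = 0xA147
s_5 = Round(s_4, k_4) = 0xB2AD
s_6 = Round(s_5, k_5) = 0xEB93
s_7 = Round(s_6, k_6) = 0x1715
s_8 = Round(s_7, k_7) = 0xFFA7

0xFFA7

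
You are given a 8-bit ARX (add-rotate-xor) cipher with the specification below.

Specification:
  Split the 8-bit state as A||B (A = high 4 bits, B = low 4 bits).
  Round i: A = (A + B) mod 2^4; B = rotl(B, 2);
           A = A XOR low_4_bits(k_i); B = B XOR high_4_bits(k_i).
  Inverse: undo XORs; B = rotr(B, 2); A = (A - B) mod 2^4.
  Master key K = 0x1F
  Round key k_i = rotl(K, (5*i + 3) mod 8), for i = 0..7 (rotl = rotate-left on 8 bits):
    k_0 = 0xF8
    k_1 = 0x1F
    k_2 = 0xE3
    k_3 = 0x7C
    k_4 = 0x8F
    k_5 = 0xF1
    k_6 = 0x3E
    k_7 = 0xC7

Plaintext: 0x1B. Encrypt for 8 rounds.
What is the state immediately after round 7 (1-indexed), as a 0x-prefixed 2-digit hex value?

0x22

s_0 = plaintext = 0x1B
s_1 = Round(s_0, k_0) = 0x41
s_2 = Round(s_1, k_1) = 0xA5
s_3 = Round(s_2, k_2) = 0xCB
s_4 = Round(s_3, k_3) = 0xB9
s_5 = Round(s_4, k_4) = 0xBE
s_6 = Round(s_5, k_5) = 0x84
s_7 = Round(s_6, k_6) = 0x22
s_8 = Round(s_7, k_7) = 0x34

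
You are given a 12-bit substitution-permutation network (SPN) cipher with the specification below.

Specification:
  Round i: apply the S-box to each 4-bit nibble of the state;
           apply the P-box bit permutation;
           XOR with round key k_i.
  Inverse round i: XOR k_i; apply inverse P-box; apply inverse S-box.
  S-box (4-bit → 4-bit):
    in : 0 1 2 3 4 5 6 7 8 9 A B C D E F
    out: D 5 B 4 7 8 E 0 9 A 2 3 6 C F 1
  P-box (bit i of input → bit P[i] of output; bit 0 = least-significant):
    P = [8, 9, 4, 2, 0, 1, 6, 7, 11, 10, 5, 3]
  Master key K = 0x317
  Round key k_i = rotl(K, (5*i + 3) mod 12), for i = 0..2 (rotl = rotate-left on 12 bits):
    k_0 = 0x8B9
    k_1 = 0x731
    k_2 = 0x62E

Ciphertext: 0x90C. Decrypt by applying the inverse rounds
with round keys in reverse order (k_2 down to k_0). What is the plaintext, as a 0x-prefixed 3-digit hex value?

0xEF8

s_0 = ciphertext = 0x90C
s_1 = InvRound(s_0, k_2) = 0x4AB
s_2 = InvRound(s_1, k_1) = 0x594
s_3 = InvRound(s_2, k_0) = 0xEF8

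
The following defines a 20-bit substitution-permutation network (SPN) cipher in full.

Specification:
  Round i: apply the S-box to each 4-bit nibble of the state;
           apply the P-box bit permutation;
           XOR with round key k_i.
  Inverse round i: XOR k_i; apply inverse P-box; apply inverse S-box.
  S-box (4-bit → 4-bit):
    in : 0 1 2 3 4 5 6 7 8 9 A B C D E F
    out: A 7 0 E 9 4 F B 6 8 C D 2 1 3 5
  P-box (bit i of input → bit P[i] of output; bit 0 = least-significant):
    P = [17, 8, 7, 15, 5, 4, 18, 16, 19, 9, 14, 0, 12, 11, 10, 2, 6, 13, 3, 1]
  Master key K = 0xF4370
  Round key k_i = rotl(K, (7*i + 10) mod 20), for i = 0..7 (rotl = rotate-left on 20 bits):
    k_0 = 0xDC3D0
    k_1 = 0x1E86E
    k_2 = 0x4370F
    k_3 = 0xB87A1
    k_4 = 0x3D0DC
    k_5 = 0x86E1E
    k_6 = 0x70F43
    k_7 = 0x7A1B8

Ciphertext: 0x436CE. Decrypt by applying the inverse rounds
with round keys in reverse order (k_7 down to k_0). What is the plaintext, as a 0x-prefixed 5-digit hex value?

s_0 = ciphertext = 0x436CE
s_1 = InvRound(s_0, k_7) = 0x4BC77
s_2 = InvRound(s_1, k_6) = 0xC4C77
s_3 = InvRound(s_2, k_5) = 0x120F2
s_4 = InvRound(s_3, k_4) = 0x345D4
s_5 = InvRound(s_4, k_3) = 0xD96E9
s_6 = InvRound(s_5, k_2) = 0x79D43
s_7 = InvRound(s_6, k_1) = 0x8BAFE
s_8 = InvRound(s_7, k_0) = 0x375BC

0x375BC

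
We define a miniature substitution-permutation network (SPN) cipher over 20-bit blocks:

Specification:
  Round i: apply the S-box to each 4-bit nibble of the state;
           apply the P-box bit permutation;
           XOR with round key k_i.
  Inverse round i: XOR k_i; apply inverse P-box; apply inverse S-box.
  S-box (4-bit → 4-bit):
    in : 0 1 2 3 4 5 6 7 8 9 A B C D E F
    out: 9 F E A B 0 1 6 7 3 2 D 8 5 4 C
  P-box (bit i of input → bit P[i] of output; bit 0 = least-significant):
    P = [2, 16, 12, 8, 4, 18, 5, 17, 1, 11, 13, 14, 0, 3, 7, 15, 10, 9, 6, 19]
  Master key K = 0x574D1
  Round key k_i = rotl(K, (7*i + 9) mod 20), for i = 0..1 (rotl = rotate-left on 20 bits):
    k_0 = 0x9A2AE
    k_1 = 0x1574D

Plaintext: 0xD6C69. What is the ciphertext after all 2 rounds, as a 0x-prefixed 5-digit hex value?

s_0 = plaintext = 0xD6C69
s_1 = Round(s_0, k_0) = 0x8E6FB
s_2 = Round(s_1, k_1) = 0x340AB

0x340AB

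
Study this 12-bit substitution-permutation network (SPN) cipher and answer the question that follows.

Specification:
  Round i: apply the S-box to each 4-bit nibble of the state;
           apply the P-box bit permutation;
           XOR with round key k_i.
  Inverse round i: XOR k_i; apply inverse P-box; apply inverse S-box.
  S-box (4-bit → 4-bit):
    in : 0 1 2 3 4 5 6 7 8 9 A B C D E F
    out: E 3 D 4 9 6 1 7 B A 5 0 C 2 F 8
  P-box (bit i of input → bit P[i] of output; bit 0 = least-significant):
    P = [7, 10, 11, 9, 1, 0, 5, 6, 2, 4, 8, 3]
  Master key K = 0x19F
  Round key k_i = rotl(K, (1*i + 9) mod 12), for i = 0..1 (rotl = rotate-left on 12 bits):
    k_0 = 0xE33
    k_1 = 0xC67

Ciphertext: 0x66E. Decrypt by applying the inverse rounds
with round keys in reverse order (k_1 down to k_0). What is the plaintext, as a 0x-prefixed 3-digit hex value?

0x2E6

s_0 = ciphertext = 0x66E
s_1 = InvRound(s_0, k_1) = 0xFDC
s_2 = InvRound(s_1, k_0) = 0x2E6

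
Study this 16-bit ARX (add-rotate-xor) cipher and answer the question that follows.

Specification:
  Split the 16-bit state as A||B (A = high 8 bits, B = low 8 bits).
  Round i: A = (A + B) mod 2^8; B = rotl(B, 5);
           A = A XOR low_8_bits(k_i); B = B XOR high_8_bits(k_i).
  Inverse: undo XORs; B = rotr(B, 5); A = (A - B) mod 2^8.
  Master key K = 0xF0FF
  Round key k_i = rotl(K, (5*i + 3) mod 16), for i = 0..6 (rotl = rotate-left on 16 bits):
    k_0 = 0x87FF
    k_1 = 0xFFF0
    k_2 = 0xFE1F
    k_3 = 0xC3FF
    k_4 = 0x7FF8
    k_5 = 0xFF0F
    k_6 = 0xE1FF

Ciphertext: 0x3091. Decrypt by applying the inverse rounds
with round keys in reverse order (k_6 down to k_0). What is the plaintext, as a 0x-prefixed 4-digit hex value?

0x824C

s_0 = ciphertext = 0x3091
s_1 = InvRound(s_0, k_6) = 0x4C83
s_2 = InvRound(s_1, k_5) = 0x60E3
s_3 = InvRound(s_2, k_4) = 0xB4E4
s_4 = InvRound(s_3, k_3) = 0x1239
s_5 = InvRound(s_4, k_2) = 0xCF3E
s_6 = InvRound(s_5, k_1) = 0x310E
s_7 = InvRound(s_6, k_0) = 0x824C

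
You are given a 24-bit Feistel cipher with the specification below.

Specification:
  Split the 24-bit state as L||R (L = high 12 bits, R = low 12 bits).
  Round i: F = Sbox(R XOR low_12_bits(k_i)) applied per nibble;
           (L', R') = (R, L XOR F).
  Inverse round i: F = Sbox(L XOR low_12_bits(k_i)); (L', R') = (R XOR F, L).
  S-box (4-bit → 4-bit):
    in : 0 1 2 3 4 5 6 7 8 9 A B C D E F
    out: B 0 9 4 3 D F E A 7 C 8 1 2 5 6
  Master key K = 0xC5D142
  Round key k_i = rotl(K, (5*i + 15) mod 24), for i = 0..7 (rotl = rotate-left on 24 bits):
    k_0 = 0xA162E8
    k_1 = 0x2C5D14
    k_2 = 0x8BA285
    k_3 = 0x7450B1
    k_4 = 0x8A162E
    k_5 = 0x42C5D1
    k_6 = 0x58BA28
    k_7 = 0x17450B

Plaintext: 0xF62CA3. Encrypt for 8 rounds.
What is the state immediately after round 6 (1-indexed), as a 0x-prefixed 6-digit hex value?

s_0 = plaintext = 0xF62CA3
s_1 = Round(s_0, k_0) = 0xCA3A5A
s_2 = Round(s_1, k_1) = 0xA5A296
s_3 = Round(s_2, k_2) = 0x29615E
s_4 = Round(s_3, k_3) = 0x15E2C0
s_5 = Round(s_4, k_4) = 0x2C020B
s_6 = Round(s_5, k_5) = 0x20BCEC
s_7 = Round(s_6, k_6) = 0xCECD18
s_8 = Round(s_7, k_7) = 0xD186E8

0x20BCEC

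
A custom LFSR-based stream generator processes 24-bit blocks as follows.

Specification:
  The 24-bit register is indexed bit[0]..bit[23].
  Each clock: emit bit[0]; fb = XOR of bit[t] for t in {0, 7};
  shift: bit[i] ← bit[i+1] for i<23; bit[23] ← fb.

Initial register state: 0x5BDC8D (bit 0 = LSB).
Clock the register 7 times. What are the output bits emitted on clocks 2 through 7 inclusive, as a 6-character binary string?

011000

reg_0 = 0x5BDC8D
clock 1: out=1, reg = 0x2DEE46
clock 2: out=0, reg = 0x16F723
clock 3: out=1, reg = 0x8B7B91
clock 4: out=1, reg = 0x45BDC8
clock 5: out=0, reg = 0xA2DEE4
clock 6: out=0, reg = 0xD16F72
clock 7: out=0, reg = 0x68B7B9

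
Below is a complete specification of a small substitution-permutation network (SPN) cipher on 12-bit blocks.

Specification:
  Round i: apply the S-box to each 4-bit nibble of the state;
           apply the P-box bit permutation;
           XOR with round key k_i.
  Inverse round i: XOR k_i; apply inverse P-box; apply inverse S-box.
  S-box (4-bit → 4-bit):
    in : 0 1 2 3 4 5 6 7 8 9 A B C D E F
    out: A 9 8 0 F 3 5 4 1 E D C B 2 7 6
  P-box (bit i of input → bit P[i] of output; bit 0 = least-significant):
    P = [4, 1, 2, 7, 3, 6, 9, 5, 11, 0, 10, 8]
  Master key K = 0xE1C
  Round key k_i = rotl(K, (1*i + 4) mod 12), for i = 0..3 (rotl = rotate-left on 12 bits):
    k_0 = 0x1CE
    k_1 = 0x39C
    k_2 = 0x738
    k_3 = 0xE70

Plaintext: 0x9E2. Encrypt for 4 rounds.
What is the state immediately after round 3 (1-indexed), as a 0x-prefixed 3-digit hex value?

0x169

s_0 = plaintext = 0x9E2
s_1 = Round(s_0, k_0) = 0x607
s_2 = Round(s_1, k_1) = 0xFF8
s_3 = Round(s_2, k_2) = 0x169
s_4 = Round(s_3, k_3) = 0x5FE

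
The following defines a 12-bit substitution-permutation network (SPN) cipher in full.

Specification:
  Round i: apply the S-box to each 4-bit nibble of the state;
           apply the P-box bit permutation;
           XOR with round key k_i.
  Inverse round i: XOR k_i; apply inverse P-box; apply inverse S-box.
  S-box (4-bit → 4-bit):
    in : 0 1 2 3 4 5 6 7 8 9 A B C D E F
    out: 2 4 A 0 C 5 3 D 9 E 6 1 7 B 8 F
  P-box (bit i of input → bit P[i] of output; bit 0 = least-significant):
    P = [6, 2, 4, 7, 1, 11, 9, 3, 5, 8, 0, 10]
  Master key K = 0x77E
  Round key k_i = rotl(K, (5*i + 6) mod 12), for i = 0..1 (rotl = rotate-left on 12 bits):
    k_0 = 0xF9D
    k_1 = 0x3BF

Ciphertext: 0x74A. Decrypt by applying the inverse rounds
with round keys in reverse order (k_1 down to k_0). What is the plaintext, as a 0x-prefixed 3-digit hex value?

0xB6E

s_0 = ciphertext = 0x74A
s_1 = InvRound(s_0, k_1) = 0x73F
s_2 = InvRound(s_1, k_0) = 0xB6E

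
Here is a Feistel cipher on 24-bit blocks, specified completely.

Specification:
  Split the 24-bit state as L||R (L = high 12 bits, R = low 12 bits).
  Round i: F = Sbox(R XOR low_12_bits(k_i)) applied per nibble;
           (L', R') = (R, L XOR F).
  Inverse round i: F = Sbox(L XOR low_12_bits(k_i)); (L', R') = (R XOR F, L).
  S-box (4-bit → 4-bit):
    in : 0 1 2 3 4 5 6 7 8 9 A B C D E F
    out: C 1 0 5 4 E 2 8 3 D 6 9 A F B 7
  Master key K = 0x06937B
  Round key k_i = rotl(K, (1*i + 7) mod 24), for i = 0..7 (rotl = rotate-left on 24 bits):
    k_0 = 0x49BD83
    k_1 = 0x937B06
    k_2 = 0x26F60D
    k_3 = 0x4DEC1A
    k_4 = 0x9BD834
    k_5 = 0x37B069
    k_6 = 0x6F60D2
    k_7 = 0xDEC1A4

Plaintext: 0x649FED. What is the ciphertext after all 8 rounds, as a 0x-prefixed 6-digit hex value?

0x7A3ED3

s_0 = plaintext = 0x649FED
s_1 = Round(s_0, k_0) = 0xFED662
s_2 = Round(s_1, k_1) = 0x6620C9
s_3 = Round(s_2, k_2) = 0x0C94C6
s_4 = Round(s_3, k_3) = 0x4C6333
s_5 = Round(s_4, k_4) = 0x333D0E
s_6 = Round(s_5, k_5) = 0xD0EC1B
s_7 = Round(s_6, k_6) = 0xC1B7A3
s_8 = Round(s_7, k_7) = 0x7A3ED3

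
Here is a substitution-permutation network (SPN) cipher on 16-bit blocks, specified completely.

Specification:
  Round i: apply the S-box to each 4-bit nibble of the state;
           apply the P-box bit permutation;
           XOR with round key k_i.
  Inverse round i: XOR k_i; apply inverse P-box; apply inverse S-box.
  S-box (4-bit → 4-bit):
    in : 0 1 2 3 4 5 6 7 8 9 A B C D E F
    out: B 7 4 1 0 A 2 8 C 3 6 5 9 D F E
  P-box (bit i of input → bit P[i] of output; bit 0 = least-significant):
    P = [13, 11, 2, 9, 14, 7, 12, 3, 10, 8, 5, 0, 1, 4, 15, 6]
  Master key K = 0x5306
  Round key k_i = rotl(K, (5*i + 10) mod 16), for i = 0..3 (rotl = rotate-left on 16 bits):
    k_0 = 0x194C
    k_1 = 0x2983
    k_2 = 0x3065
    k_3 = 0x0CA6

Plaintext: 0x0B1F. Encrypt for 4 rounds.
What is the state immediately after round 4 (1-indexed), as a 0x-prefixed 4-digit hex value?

0xEA0B

s_0 = plaintext = 0x0B1F
s_1 = Round(s_0, k_0) = 0x47BA
s_2 = Round(s_1, k_1) = 0x7186
s_3 = Round(s_2, k_2) = 0x2D0D
s_4 = Round(s_3, k_3) = 0xEA0B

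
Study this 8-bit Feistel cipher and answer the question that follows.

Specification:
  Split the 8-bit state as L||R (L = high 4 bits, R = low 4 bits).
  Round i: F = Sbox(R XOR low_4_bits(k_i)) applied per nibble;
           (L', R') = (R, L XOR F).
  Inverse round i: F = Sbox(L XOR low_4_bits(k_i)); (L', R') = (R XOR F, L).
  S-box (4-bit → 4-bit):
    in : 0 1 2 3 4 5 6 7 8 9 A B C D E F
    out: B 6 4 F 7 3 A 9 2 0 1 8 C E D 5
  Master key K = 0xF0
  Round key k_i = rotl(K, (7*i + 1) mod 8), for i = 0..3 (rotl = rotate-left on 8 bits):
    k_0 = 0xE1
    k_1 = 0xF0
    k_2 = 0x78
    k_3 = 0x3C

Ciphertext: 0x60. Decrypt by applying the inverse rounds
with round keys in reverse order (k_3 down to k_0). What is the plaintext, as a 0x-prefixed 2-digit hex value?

0x7B

s_0 = ciphertext = 0x60
s_1 = InvRound(s_0, k_3) = 0x16
s_2 = InvRound(s_1, k_2) = 0x61
s_3 = InvRound(s_2, k_1) = 0xB6
s_4 = InvRound(s_3, k_0) = 0x7B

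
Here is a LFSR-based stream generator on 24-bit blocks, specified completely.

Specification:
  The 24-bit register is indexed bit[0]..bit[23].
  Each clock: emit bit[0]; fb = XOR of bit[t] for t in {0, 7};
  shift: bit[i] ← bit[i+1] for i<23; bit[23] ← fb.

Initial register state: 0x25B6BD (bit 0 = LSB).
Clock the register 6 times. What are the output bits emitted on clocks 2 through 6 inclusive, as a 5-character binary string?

reg_0 = 0x25B6BD
clock 1: out=1, reg = 0x12DB5E
clock 2: out=0, reg = 0x096DAF
clock 3: out=1, reg = 0x04B6D7
clock 4: out=1, reg = 0x025B6B
clock 5: out=1, reg = 0x812DB5
clock 6: out=1, reg = 0x4096DA

01111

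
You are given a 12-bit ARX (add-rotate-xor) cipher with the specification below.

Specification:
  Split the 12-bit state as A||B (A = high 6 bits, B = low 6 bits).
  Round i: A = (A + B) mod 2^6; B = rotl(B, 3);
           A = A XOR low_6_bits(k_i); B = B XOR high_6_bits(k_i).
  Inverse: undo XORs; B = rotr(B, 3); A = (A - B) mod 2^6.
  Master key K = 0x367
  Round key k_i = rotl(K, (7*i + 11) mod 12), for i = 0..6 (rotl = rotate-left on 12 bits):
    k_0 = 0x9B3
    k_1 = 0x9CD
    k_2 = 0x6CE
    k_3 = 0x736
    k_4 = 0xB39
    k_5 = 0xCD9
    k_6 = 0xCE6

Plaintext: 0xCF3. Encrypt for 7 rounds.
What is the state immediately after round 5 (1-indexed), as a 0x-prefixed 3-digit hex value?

0x6D0

s_0 = plaintext = 0xCF3
s_1 = Round(s_0, k_0) = 0x578
s_2 = Round(s_1, k_1) = 0x020
s_3 = Round(s_2, k_2) = 0xB9F
s_4 = Round(s_3, k_3) = 0xEE7
s_5 = Round(s_4, k_4) = 0x6D0
s_6 = Round(s_5, k_5) = 0xCB1
s_7 = Round(s_6, k_6) = 0x17D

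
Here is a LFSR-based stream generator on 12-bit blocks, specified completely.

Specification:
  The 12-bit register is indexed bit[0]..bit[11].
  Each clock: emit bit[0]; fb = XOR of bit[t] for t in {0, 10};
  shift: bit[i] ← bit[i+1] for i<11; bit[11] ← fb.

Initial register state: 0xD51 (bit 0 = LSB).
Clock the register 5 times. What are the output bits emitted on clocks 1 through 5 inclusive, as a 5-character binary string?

reg_0 = 0xD51
clock 1: out=1, reg = 0x6A8
clock 2: out=0, reg = 0xB54
clock 3: out=0, reg = 0x5AA
clock 4: out=0, reg = 0xAD5
clock 5: out=1, reg = 0xD6A

10001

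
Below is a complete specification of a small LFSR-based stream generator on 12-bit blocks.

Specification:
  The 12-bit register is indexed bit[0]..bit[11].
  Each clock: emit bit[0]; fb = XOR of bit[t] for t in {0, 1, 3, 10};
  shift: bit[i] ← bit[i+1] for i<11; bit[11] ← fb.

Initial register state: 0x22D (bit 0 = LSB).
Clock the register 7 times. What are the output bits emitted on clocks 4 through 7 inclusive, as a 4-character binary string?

1010

reg_0 = 0x22D
clock 1: out=1, reg = 0x116
clock 2: out=0, reg = 0x88B
clock 3: out=1, reg = 0xC45
clock 4: out=1, reg = 0x622
clock 5: out=0, reg = 0x311
clock 6: out=1, reg = 0x988
clock 7: out=0, reg = 0xCC4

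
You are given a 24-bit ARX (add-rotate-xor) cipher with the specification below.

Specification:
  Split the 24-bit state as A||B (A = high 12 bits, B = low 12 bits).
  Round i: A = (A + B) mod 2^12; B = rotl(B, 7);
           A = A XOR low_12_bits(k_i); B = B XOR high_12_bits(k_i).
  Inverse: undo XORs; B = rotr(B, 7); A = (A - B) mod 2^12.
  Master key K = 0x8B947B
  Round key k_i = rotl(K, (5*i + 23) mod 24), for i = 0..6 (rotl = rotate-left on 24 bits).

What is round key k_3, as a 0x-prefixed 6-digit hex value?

0x1EE2E5

K = 0x8B947B
k_0 = rotl(K, (5*0+23) mod 24) = rotl(K, 23) = 0xC5CA3D
k_1 = rotl(K, (5*1+23) mod 24) = rotl(K, 4) = 0xB947B8
k_2 = rotl(K, (5*2+23) mod 24) = rotl(K, 9) = 0x28F717
k_3 = rotl(K, (5*3+23) mod 24) = rotl(K, 14) = 0x1EE2E5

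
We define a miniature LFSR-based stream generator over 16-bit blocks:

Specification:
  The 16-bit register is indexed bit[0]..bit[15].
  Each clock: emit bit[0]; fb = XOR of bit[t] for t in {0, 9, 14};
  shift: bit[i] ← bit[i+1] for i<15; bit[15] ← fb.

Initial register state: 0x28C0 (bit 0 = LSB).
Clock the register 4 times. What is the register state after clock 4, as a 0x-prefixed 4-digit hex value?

0x428C

reg_0 = 0x28C0
clock 1: out=0, reg = 0x1460
clock 2: out=0, reg = 0x0A30
clock 3: out=0, reg = 0x8518
clock 4: out=0, reg = 0x428C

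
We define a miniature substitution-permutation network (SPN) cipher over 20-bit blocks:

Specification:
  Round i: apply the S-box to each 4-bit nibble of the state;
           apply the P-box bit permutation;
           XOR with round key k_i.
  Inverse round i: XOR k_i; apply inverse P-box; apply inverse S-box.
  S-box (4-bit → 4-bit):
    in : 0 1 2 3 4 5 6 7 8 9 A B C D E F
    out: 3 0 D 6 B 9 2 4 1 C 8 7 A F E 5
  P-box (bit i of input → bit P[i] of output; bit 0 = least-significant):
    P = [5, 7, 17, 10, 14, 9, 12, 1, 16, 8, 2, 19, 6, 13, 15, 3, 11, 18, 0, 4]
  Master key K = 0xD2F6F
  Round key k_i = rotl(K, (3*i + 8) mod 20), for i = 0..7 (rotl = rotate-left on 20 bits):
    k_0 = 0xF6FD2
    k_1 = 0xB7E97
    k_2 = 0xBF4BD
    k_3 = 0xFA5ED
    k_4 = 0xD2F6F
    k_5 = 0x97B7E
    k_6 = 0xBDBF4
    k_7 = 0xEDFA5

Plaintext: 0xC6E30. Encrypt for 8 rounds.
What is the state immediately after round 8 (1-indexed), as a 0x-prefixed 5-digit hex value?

0x56935

s_0 = plaintext = 0xC6E30
s_1 = Round(s_0, k_0) = 0x35C66
s_2 = Round(s_1, k_1) = 0x77D5E
s_3 = Round(s_2, k_2) = 0x0313A
s_4 = Round(s_3, k_3) = 0xB1BED
s_5 = Round(s_4, k_4) = 0xA30C8
s_6 = Round(s_5, k_5) = 0x8D84C
s_7 = Round(s_6, k_6) = 0xA353E
s_8 = Round(s_7, k_7) = 0x56935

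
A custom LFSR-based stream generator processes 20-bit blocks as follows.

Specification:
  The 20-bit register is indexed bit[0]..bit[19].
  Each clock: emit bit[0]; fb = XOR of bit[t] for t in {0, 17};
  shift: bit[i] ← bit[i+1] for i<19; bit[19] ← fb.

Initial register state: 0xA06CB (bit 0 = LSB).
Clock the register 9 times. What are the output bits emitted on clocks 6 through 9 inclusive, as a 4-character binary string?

0110

reg_0 = 0xA06CB
clock 1: out=1, reg = 0x50365
clock 2: out=1, reg = 0xA81B2
clock 3: out=0, reg = 0xD40D9
clock 4: out=1, reg = 0xEA06C
clock 5: out=0, reg = 0xF5036
clock 6: out=0, reg = 0xFA81B
clock 7: out=1, reg = 0x7D40D
clock 8: out=1, reg = 0x3EA06
clock 9: out=0, reg = 0x9F503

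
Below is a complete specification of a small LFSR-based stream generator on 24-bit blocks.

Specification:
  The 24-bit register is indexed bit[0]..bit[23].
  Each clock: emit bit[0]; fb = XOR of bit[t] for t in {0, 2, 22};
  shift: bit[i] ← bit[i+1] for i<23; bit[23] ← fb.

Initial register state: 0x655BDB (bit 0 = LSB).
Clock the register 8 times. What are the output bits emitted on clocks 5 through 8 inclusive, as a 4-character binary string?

reg_0 = 0x655BDB
clock 1: out=1, reg = 0x32ADED
clock 2: out=1, reg = 0x1956F6
clock 3: out=0, reg = 0x8CAB7B
clock 4: out=1, reg = 0xC655BD
clock 5: out=1, reg = 0xE32ADE
clock 6: out=0, reg = 0x71956F
clock 7: out=1, reg = 0xB8CAB7
clock 8: out=1, reg = 0x5C655B

1011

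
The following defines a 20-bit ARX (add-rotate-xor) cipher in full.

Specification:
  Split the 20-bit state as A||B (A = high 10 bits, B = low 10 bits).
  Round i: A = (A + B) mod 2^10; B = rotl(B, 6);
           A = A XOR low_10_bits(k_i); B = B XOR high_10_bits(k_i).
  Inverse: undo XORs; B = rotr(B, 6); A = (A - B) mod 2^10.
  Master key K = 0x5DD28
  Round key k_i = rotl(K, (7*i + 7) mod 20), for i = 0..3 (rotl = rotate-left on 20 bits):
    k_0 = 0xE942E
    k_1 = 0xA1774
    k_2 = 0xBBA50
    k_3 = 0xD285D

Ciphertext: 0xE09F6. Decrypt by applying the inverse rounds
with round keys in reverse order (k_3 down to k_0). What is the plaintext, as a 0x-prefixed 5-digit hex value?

s_0 = ciphertext = 0xE09F6
s_1 = InvRound(s_0, k_3) = 0x057CA
s_2 = InvRound(s_1, k_2) = 0x00644
s_3 = InvRound(s_2, k_1) = 0xD8813
s_4 = InvRound(s_3, k_0) = 0xF7B6E

0xF7B6E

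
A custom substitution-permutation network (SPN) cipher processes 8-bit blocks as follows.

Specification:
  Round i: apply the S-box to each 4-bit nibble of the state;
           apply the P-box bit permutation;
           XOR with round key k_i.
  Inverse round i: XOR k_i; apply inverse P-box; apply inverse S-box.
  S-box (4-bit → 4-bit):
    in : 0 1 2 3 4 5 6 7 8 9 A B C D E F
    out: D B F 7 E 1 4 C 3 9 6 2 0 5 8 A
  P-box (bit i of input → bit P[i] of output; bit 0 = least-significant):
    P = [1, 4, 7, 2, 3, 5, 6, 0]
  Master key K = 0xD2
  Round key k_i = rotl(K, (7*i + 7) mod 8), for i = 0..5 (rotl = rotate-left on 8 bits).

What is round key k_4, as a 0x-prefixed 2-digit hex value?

K = 0xD2
k_0 = rotl(K, (7*0+7) mod 8) = rotl(K, 7) = 0x69
k_1 = rotl(K, (7*1+7) mod 8) = rotl(K, 6) = 0xB4
k_2 = rotl(K, (7*2+7) mod 8) = rotl(K, 5) = 0x5A
k_3 = rotl(K, (7*3+7) mod 8) = rotl(K, 4) = 0x2D
k_4 = rotl(K, (7*4+7) mod 8) = rotl(K, 3) = 0x96

0x96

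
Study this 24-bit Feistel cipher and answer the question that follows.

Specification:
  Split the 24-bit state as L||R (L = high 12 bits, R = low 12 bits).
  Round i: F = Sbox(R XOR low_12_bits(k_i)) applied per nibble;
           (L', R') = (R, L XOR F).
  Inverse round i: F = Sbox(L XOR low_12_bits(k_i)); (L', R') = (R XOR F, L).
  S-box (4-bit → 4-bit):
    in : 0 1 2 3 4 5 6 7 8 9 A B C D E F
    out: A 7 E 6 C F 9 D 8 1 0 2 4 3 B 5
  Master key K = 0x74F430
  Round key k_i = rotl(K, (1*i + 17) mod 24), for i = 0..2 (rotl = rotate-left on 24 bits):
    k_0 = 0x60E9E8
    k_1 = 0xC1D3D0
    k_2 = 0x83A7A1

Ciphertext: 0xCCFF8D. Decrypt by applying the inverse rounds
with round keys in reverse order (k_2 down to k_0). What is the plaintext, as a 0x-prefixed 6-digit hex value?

s_0 = ciphertext = 0xCCFF8D
s_1 = InvRound(s_0, k_2) = 0xD16CCF
s_2 = InvRound(s_1, k_1) = 0x786D16
s_3 = InvRound(s_2, k_0) = 0x68D786

0x68D786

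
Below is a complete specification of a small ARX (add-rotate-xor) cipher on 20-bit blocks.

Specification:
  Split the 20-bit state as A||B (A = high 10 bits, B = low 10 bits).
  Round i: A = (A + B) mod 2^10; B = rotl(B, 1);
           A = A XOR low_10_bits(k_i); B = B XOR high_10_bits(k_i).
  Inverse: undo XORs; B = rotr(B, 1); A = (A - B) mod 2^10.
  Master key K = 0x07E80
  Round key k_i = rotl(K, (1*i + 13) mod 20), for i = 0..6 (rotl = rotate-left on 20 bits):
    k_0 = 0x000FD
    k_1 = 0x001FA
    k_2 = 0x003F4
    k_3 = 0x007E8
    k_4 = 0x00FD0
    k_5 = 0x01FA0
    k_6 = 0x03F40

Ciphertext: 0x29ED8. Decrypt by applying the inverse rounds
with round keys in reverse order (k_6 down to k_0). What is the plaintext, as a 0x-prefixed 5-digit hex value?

s_0 = ciphertext = 0x29ED8
s_1 = InvRound(s_0, k_6) = 0x1F36B
s_2 = InvRound(s_1, k_5) = 0x899B6
s_3 = InvRound(s_2, k_4) = 0xC72DA
s_4 = InvRound(s_3, k_3) = 0x61F6D
s_5 = InvRound(s_4, k_2) = 0xAF7B6
s_6 = InvRound(s_5, k_1) = 0x5B1DB
s_7 = InvRound(s_6, k_0) = 0xA92ED

0xA92ED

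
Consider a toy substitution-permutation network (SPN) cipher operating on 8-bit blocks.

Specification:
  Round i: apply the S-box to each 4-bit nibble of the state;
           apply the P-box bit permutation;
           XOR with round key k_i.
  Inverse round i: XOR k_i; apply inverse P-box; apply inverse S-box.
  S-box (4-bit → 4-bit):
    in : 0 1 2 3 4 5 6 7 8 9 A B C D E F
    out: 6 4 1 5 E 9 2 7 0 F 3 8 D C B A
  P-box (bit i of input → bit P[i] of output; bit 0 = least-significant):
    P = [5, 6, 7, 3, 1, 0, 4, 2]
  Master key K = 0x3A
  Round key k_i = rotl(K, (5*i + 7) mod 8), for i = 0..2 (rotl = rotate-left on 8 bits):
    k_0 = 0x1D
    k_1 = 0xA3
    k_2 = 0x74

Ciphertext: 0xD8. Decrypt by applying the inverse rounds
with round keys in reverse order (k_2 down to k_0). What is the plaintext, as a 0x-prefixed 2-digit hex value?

0x51

s_0 = ciphertext = 0xD8
s_1 = InvRound(s_0, k_2) = 0xBC
s_2 = InvRound(s_1, k_1) = 0x9B
s_3 = InvRound(s_2, k_0) = 0x51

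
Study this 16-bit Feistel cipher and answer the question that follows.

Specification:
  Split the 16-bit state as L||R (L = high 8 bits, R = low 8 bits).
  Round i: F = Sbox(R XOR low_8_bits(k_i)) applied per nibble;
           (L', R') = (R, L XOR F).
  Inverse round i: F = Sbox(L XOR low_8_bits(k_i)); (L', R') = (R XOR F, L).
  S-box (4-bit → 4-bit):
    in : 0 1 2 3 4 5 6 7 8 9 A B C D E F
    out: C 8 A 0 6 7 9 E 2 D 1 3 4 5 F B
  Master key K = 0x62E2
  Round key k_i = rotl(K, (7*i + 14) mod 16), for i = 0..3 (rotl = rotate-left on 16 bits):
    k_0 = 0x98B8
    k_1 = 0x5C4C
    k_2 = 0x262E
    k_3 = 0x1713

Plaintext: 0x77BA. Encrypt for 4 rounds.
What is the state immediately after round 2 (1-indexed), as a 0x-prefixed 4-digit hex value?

s_0 = plaintext = 0x77BA
s_1 = Round(s_0, k_0) = 0xBABD
s_2 = Round(s_1, k_1) = 0xBD02
s_3 = Round(s_2, k_2) = 0x0219
s_4 = Round(s_3, k_3) = 0x19C3

0xBD02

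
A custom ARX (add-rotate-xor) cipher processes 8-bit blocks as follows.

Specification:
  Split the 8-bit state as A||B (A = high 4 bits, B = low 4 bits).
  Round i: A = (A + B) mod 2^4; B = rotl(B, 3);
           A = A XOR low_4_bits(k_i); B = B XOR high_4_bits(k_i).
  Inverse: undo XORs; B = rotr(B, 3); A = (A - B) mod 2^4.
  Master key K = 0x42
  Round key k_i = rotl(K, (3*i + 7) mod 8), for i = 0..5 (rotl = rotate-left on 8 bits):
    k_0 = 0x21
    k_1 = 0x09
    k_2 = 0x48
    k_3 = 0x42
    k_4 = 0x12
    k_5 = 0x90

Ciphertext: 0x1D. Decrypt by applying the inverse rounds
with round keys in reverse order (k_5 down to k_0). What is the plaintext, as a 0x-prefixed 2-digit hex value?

0xC1

s_0 = ciphertext = 0x1D
s_1 = InvRound(s_0, k_5) = 0x98
s_2 = InvRound(s_1, k_4) = 0x83
s_3 = InvRound(s_2, k_3) = 0xCE
s_4 = InvRound(s_3, k_2) = 0xF5
s_5 = InvRound(s_4, k_1) = 0xCA
s_6 = InvRound(s_5, k_0) = 0xC1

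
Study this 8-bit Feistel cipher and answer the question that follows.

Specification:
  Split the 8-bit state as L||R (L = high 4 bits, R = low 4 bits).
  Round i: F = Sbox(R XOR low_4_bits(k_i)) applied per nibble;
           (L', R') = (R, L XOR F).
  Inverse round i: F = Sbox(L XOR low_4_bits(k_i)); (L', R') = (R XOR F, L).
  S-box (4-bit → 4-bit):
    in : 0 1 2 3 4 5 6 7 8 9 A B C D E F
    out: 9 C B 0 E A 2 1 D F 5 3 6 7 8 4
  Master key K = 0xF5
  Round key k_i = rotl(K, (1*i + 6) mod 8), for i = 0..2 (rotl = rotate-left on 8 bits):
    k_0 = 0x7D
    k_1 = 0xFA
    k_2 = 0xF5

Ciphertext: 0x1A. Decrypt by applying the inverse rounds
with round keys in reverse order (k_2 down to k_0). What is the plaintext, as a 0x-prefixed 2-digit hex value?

s_0 = ciphertext = 0x1A
s_1 = InvRound(s_0, k_2) = 0x41
s_2 = InvRound(s_1, k_1) = 0x94
s_3 = InvRound(s_2, k_0) = 0xA9

0xA9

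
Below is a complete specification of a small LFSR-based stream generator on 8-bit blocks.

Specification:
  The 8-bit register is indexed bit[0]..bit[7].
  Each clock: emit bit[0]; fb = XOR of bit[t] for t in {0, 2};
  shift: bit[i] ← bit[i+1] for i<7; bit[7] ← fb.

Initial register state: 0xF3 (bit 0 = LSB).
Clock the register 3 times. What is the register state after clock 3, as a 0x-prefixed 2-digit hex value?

0xFE

reg_0 = 0xF3
clock 1: out=1, reg = 0xF9
clock 2: out=1, reg = 0xFC
clock 3: out=0, reg = 0xFE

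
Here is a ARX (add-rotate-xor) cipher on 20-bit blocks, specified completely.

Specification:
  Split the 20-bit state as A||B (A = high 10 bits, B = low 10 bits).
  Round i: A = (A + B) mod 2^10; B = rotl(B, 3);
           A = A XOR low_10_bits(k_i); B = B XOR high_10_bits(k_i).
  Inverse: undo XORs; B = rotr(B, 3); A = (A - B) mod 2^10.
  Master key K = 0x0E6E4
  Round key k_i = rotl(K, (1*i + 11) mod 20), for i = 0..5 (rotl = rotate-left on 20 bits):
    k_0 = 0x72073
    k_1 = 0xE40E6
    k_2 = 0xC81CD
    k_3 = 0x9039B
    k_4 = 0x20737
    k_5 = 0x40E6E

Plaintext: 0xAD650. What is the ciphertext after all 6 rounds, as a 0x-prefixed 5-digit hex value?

0x89F67

s_0 = plaintext = 0xAD650
s_1 = Round(s_0, k_0) = 0x5DB4C
s_2 = Round(s_1, k_1) = 0x091F6
s_3 = Round(s_2, k_2) = 0xF5C93
s_4 = Round(s_3, k_3) = 0xFC6D9
s_5 = Round(s_4, k_4) = 0x7F64C
s_6 = Round(s_5, k_5) = 0x89F67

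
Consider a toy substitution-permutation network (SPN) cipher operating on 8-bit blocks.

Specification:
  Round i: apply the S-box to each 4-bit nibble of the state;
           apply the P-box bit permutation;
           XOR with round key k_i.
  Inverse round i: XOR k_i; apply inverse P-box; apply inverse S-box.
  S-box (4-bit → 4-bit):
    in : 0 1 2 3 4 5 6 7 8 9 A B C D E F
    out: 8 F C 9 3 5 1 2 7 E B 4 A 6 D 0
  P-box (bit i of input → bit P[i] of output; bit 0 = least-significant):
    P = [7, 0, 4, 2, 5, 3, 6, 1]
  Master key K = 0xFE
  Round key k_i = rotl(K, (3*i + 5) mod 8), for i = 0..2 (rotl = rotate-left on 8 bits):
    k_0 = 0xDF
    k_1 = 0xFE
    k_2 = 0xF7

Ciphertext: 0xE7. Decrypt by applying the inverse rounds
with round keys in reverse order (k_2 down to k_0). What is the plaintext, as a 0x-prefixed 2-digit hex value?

s_0 = ciphertext = 0xE7
s_1 = InvRound(s_0, k_2) = 0xFB
s_2 = InvRound(s_1, k_1) = 0xFC
s_3 = InvRound(s_2, k_0) = 0x37

0x37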